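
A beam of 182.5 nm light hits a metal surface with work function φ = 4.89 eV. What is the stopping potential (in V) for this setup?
1.9037 V

The stopping potential V_s satisfies: eV_s = KE_max

First, find KE_max using Einstein's equation:
E_photon = hc/λ = 6.7937 eV
KE_max = E_photon - φ = 6.7937 - 4.89 = 1.9037 eV

Since eV_s = KE_max:
V_s = KE_max/e = 1.9037 V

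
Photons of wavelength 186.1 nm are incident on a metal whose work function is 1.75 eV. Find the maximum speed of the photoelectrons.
1.3145e+06 m/s

First, find the maximum kinetic energy:
E_photon = hc/λ = 6.6622 eV
KE_max = E_photon - φ = 6.6622 - 1.75 = 4.9122 eV

Convert to Joules: KE_max = 4.9122 × 1.602×10⁻¹⁹ J = 7.8703e-19 J

Then use KE = ½mv² to find velocity:
v = √(2·KE/m) = √(2 × 7.8703e-19 J / 9.109e-31 kg)
v = 1.3145e+06 m/s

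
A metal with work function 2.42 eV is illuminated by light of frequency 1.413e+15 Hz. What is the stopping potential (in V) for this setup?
3.4237 V

The stopping potential V_s satisfies: eV_s = KE_max

First, find KE_max using Einstein's equation:
E_photon = hf = (6.626×10⁻³⁴ J·s)(1.413e+15 Hz) = 5.8437 eV
KE_max = E_photon - φ = 5.8437 - 2.42 = 3.4237 eV

Since eV_s = KE_max:
V_s = KE_max/e = 3.4237 V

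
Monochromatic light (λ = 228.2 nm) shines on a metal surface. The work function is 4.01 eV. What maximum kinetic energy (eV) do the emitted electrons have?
1.4231 eV

Using Einstein's photoelectric equation: KE_max = hf - φ = hc/λ - φ

First, calculate the photon energy:
E_photon = hc/λ = (6.626×10⁻³⁴ J·s)(3×10⁸ m/s) / (228.2×10⁻⁹ m)
E_photon = 5.4331 eV

Then, the maximum kinetic energy:
KE_max = E_photon - φ = 5.4331 eV - 4.01 eV = 1.4231 eV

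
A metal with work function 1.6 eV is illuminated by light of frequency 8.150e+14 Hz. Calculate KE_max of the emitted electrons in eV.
1.7706 eV

Using Einstein's photoelectric equation: KE_max = hf - φ

First, calculate the photon energy:
E_photon = hf = (6.626×10⁻³⁴ J·s)(8.150e+14 Hz)
E_photon = 3.3706 eV

Then, the maximum kinetic energy:
KE_max = E_photon - φ = 3.3706 eV - 1.6 eV = 1.7706 eV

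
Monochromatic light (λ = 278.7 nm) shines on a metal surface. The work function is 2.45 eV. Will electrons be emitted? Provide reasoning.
Yes

For photoemission, the photon energy must exceed the work function.

Photon energy: E = hc/λ = 4.4487 eV
Work function: φ = 2.45 eV

Since E_photon (4.4487 eV) > φ (2.45 eV), photoemission WILL occur.
The threshold wavelength is λ₀ = hc/φ = 506.1 nm.
Since 278.7 nm < 506.1 nm, the light has sufficient energy.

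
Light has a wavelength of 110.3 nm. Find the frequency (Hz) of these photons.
2.7180e+15 Hz

Using the wave equation: c = fλ

Solving for frequency:
f = c/λ = (3×10⁸ m/s) / (110.3×10⁻⁹ m)
f = 2.7180e+15 Hz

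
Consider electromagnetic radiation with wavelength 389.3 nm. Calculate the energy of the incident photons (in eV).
3.1848 eV

Using E = hf = hc/λ:

E = hc/λ = (6.626×10⁻³⁴ J·s)(3×10⁸ m/s) / (389.3×10⁻⁹ m)
E = 3.1848 eV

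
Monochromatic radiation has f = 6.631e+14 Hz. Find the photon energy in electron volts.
2.7424 eV

Using E = hf:

E = hf = (6.626×10⁻³⁴ J·s)(6.631e+14 Hz)
E = 2.7424 eV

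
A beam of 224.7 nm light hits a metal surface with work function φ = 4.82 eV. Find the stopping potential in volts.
0.6978 V

The stopping potential V_s satisfies: eV_s = KE_max

First, find KE_max using Einstein's equation:
E_photon = hc/λ = 5.5178 eV
KE_max = E_photon - φ = 5.5178 - 4.82 = 0.6978 eV

Since eV_s = KE_max:
V_s = KE_max/e = 0.6978 V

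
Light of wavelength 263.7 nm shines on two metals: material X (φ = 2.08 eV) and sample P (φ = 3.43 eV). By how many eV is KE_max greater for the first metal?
1.3500 eV

Using KE_max = hc/λ - φ for each metal:

Photon energy: E = hc/λ = 4.7017 eV

For material X (φ₁ = 2.08 eV):
KE₁ = E - φ₁ = 4.7017 - 2.08 = 2.6217 eV

For sample P (φ₂ = 3.43 eV):
KE₂ = E - φ₂ = 4.7017 - 3.43 = 1.2717 eV

Difference:
ΔKE = KE₁ - KE₂ = 2.6217 - 1.2717 = 1.3500 eV

Note: The difference equals the difference in work functions: 3.43 - 2.08 = 1.35 eV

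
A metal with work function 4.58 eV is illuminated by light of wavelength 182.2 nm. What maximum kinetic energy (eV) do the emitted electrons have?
2.2248 eV

Using Einstein's photoelectric equation: KE_max = hf - φ = hc/λ - φ

First, calculate the photon energy:
E_photon = hc/λ = (6.626×10⁻³⁴ J·s)(3×10⁸ m/s) / (182.2×10⁻⁹ m)
E_photon = 6.8048 eV

Then, the maximum kinetic energy:
KE_max = E_photon - φ = 6.8048 eV - 4.58 eV = 2.2248 eV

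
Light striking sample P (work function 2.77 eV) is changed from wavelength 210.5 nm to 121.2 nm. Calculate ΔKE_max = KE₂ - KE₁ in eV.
4.3397 eV

Using Einstein's equation: KE_max = hc/λ - φ

For λ₁ = 210.5 nm:
KE₁ = hc/λ₁ - φ = 5.8900 - 2.77 = 3.1200 eV

For λ₂ = 121.2 nm:
KE₂ = hc/λ₂ - φ = 10.2297 - 2.77 = 7.4597 eV

Change in KE:
ΔKE = KE₂ - KE₁ = 7.4597 - 3.1200 = 4.3397 eV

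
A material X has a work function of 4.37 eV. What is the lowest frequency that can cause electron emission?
1.0567e+15 Hz

The threshold frequency is when the photon energy equals the work function:
hf₀ = φ

Solving for f₀:
f₀ = φ/h = (4.37 eV × 1.602×10⁻¹⁹ J/eV) / (6.626×10⁻³⁴ J·s)
f₀ = 1.0567e+15 Hz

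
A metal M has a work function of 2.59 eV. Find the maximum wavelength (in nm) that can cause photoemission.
478.70 nm

The threshold wavelength is when the photon energy equals the work function:
hc/λ₀ = φ

Solving for λ₀:
λ₀ = hc/φ = (6.626×10⁻³⁴ J·s)(3×10⁸ m/s) / (2.59 eV × 1.602×10⁻¹⁹ J/eV)
λ₀ = 478.70 nm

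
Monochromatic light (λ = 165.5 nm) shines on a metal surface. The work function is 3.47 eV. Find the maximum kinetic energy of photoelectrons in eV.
4.0215 eV

Using Einstein's photoelectric equation: KE_max = hf - φ = hc/λ - φ

First, calculate the photon energy:
E_photon = hc/λ = (6.626×10⁻³⁴ J·s)(3×10⁸ m/s) / (165.5×10⁻⁹ m)
E_photon = 7.4915 eV

Then, the maximum kinetic energy:
KE_max = E_photon - φ = 7.4915 eV - 3.47 eV = 4.0215 eV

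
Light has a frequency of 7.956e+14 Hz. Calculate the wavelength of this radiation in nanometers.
376.81 nm

Using the wave equation: c = fλ

Solving for wavelength:
λ = c/f = (3×10⁸ m/s) / (7.956e+14 Hz)
λ = 376.81 nm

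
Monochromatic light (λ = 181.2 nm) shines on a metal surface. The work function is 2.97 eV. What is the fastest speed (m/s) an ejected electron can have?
1.1671e+06 m/s

First, find the maximum kinetic energy:
E_photon = hc/λ = 6.8424 eV
KE_max = E_photon - φ = 6.8424 - 2.97 = 3.8724 eV

Convert to Joules: KE_max = 3.8724 × 1.602×10⁻¹⁹ J = 6.2043e-19 J

Then use KE = ½mv² to find velocity:
v = √(2·KE/m) = √(2 × 6.2043e-19 J / 9.109e-31 kg)
v = 1.1671e+06 m/s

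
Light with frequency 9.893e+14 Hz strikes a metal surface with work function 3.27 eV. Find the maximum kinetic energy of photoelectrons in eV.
0.8214 eV

Using Einstein's photoelectric equation: KE_max = hf - φ

First, calculate the photon energy:
E_photon = hf = (6.626×10⁻³⁴ J·s)(9.893e+14 Hz)
E_photon = 4.0914 eV

Then, the maximum kinetic energy:
KE_max = E_photon - φ = 4.0914 eV - 3.27 eV = 0.8214 eV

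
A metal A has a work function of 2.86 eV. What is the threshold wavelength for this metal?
433.51 nm

The threshold wavelength is when the photon energy equals the work function:
hc/λ₀ = φ

Solving for λ₀:
λ₀ = hc/φ = (6.626×10⁻³⁴ J·s)(3×10⁸ m/s) / (2.86 eV × 1.602×10⁻¹⁹ J/eV)
λ₀ = 433.51 nm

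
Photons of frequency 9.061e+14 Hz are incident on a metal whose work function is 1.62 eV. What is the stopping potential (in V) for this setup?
2.1273 V

The stopping potential V_s satisfies: eV_s = KE_max

First, find KE_max using Einstein's equation:
E_photon = hf = (6.626×10⁻³⁴ J·s)(9.061e+14 Hz) = 3.7473 eV
KE_max = E_photon - φ = 3.7473 - 1.62 = 2.1273 eV

Since eV_s = KE_max:
V_s = KE_max/e = 2.1273 V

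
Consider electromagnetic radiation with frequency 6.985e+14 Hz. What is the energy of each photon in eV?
2.8888 eV

Using E = hf:

E = hf = (6.626×10⁻³⁴ J·s)(6.985e+14 Hz)
E = 2.8888 eV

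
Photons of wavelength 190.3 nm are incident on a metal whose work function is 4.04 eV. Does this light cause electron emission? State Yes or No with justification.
Yes

For photoemission, the photon energy must exceed the work function.

Photon energy: E = hc/λ = 6.5152 eV
Work function: φ = 4.04 eV

Since E_photon (6.5152 eV) > φ (4.04 eV), photoemission WILL occur.
The threshold wavelength is λ₀ = hc/φ = 306.9 nm.
Since 190.3 nm < 306.9 nm, the light has sufficient energy.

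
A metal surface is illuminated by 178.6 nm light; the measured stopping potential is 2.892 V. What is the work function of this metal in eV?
4.05 eV

The stopping potential gives the maximum kinetic energy: KE_max = eV_s = 2.892 eV

From Einstein's photoelectric equation: KE_max = hc/λ - φ
Rearranging: φ = hc/λ - KE_max

Calculate photon energy:
E_photon = hc/λ = (6.626×10⁻³⁴ J·s)(3×10⁸ m/s) / (178.6×10⁻⁹ m) = 6.9420 eV

Therefore:
φ = 6.9420 - 2.892 = 4.05 eV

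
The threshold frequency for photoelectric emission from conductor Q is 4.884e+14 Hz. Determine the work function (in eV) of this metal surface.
2.02 eV

At the threshold frequency, photon energy equals work function:
φ = hf₀

Calculating:
φ = (6.626×10⁻³⁴ J·s)(4.884e+14 Hz)
φ = 2.02 eV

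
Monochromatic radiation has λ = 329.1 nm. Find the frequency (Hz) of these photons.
9.1095e+14 Hz

Using the wave equation: c = fλ

Solving for frequency:
f = c/λ = (3×10⁸ m/s) / (329.1×10⁻⁹ m)
f = 9.1095e+14 Hz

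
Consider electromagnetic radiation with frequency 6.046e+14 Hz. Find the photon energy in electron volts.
2.5004 eV

Using E = hf:

E = hf = (6.626×10⁻³⁴ J·s)(6.046e+14 Hz)
E = 2.5004 eV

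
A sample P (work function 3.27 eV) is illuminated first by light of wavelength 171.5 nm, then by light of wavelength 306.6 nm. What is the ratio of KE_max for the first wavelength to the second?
5.1165

Using Einstein's equation: KE_max = hc/λ - φ

For λ₁ = 171.5 nm:
E₁ = hc/λ₁ = 7.2294 eV
KE₁ = E₁ - φ = 7.2294 - 3.27 = 3.9594 eV

For λ₂ = 306.6 nm:
E₂ = hc/λ₂ = 4.0438 eV
KE₂ = E₂ - φ = 4.0438 - 3.27 = 0.7738 eV

Ratio: KE₁/KE₂ = 3.9594/0.7738 = 5.1165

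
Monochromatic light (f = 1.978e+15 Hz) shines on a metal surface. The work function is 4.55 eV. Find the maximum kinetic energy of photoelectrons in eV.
3.6304 eV

Using Einstein's photoelectric equation: KE_max = hf - φ

First, calculate the photon energy:
E_photon = hf = (6.626×10⁻³⁴ J·s)(1.978e+15 Hz)
E_photon = 8.1804 eV

Then, the maximum kinetic energy:
KE_max = E_photon - φ = 8.1804 eV - 4.55 eV = 3.6304 eV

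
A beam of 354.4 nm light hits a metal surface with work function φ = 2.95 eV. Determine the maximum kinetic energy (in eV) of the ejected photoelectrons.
0.5484 eV

Using Einstein's photoelectric equation: KE_max = hf - φ = hc/λ - φ

First, calculate the photon energy:
E_photon = hc/λ = (6.626×10⁻³⁴ J·s)(3×10⁸ m/s) / (354.4×10⁻⁹ m)
E_photon = 3.4984 eV

Then, the maximum kinetic energy:
KE_max = E_photon - φ = 3.4984 eV - 2.95 eV = 0.5484 eV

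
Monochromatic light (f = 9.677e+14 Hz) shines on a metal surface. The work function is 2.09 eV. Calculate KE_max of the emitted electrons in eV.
1.9121 eV

Using Einstein's photoelectric equation: KE_max = hf - φ

First, calculate the photon energy:
E_photon = hf = (6.626×10⁻³⁴ J·s)(9.677e+14 Hz)
E_photon = 4.0021 eV

Then, the maximum kinetic energy:
KE_max = E_photon - φ = 4.0021 eV - 2.09 eV = 1.9121 eV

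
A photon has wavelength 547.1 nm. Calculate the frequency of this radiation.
5.4797e+14 Hz

Using the wave equation: c = fλ

Solving for frequency:
f = c/λ = (3×10⁸ m/s) / (547.1×10⁻⁹ m)
f = 5.4797e+14 Hz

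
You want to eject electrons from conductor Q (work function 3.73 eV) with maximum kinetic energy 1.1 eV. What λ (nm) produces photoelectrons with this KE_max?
256.70 nm

From Einstein's equation: KE_max = hc/λ - φ

Rearranging for λ:
hc/λ = KE_max + φ
λ = hc/(KE_max + φ)

Required photon energy:
E_photon = KE_max + φ = 1.1 + 3.73 = 4.83 eV

Required wavelength:
λ = hc/E_photon = (6.626×10⁻³⁴)(3×10⁸) / (4.83 × 1.602×10⁻¹⁹)
λ = 256.70 nm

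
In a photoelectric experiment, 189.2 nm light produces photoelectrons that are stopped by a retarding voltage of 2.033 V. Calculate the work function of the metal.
4.52 eV

The stopping potential gives the maximum kinetic energy: KE_max = eV_s = 2.033 eV

From Einstein's photoelectric equation: KE_max = hc/λ - φ
Rearranging: φ = hc/λ - KE_max

Calculate photon energy:
E_photon = hc/λ = (6.626×10⁻³⁴ J·s)(3×10⁸ m/s) / (189.2×10⁻⁹ m) = 6.5531 eV

Therefore:
φ = 6.5531 - 2.033 = 4.52 eV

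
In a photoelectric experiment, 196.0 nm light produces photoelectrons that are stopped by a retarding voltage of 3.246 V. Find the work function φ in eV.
3.08 eV

The stopping potential gives the maximum kinetic energy: KE_max = eV_s = 3.246 eV

From Einstein's photoelectric equation: KE_max = hc/λ - φ
Rearranging: φ = hc/λ - KE_max

Calculate photon energy:
E_photon = hc/λ = (6.626×10⁻³⁴ J·s)(3×10⁸ m/s) / (196.0×10⁻⁹ m) = 6.3257 eV

Therefore:
φ = 6.3257 - 3.246 = 3.08 eV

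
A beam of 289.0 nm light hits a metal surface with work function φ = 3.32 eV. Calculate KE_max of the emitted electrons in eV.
0.9701 eV

Using Einstein's photoelectric equation: KE_max = hf - φ = hc/λ - φ

First, calculate the photon energy:
E_photon = hc/λ = (6.626×10⁻³⁴ J·s)(3×10⁸ m/s) / (289.0×10⁻⁹ m)
E_photon = 4.2901 eV

Then, the maximum kinetic energy:
KE_max = E_photon - φ = 4.2901 eV - 3.32 eV = 0.9701 eV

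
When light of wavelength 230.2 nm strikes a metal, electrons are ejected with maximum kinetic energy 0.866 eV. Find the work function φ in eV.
4.52 eV

From Einstein's photoelectric equation: KE_max = hf - φ = hc/λ - φ

Rearranging for φ:
φ = hc/λ - KE_max

Calculate photon energy:
E_photon = hc/λ = 5.3859 eV

Therefore:
φ = 5.3859 - 0.866 = 4.52 eV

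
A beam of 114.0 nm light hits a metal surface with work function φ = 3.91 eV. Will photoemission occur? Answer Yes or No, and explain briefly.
Yes

For photoemission, the photon energy must exceed the work function.

Photon energy: E = hc/λ = 10.8758 eV
Work function: φ = 3.91 eV

Since E_photon (10.8758 eV) > φ (3.91 eV), photoemission WILL occur.
The threshold wavelength is λ₀ = hc/φ = 317.1 nm.
Since 114.0 nm < 317.1 nm, the light has sufficient energy.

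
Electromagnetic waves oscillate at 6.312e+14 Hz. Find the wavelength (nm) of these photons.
474.96 nm

Using the wave equation: c = fλ

Solving for wavelength:
λ = c/f = (3×10⁸ m/s) / (6.312e+14 Hz)
λ = 474.96 nm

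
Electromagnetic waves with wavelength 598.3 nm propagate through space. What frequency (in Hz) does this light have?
5.0107e+14 Hz

Using the wave equation: c = fλ

Solving for frequency:
f = c/λ = (3×10⁸ m/s) / (598.3×10⁻⁹ m)
f = 5.0107e+14 Hz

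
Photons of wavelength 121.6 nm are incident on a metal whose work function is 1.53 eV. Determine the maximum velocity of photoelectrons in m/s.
1.7460e+06 m/s

First, find the maximum kinetic energy:
E_photon = hc/λ = 10.1961 eV
KE_max = E_photon - φ = 10.1961 - 1.53 = 8.6661 eV

Convert to Joules: KE_max = 8.6661 × 1.602×10⁻¹⁹ J = 1.3885e-18 J

Then use KE = ½mv² to find velocity:
v = √(2·KE/m) = √(2 × 1.3885e-18 J / 9.109e-31 kg)
v = 1.7460e+06 m/s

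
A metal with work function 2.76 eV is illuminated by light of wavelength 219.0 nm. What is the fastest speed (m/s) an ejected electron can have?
1.0102e+06 m/s

First, find the maximum kinetic energy:
E_photon = hc/λ = 5.6614 eV
KE_max = E_photon - φ = 5.6614 - 2.76 = 2.9014 eV

Convert to Joules: KE_max = 2.9014 × 1.602×10⁻¹⁹ J = 4.6485e-19 J

Then use KE = ½mv² to find velocity:
v = √(2·KE/m) = √(2 × 4.6485e-19 J / 9.109e-31 kg)
v = 1.0102e+06 m/s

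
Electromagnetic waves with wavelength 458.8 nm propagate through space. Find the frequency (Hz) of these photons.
6.5343e+14 Hz

Using the wave equation: c = fλ

Solving for frequency:
f = c/λ = (3×10⁸ m/s) / (458.8×10⁻⁹ m)
f = 6.5343e+14 Hz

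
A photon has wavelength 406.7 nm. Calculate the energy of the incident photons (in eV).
3.0485 eV

Using E = hf = hc/λ:

E = hc/λ = (6.626×10⁻³⁴ J·s)(3×10⁸ m/s) / (406.7×10⁻⁹ m)
E = 3.0485 eV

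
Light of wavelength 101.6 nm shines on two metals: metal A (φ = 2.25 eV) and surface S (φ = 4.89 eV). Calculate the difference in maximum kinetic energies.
2.6400 eV

Using KE_max = hc/λ - φ for each metal:

Photon energy: E = hc/λ = 12.2032 eV

For metal A (φ₁ = 2.25 eV):
KE₁ = E - φ₁ = 12.2032 - 2.25 = 9.9532 eV

For surface S (φ₂ = 4.89 eV):
KE₂ = E - φ₂ = 12.2032 - 4.89 = 7.3132 eV

Difference:
ΔKE = KE₁ - KE₂ = 9.9532 - 7.3132 = 2.6400 eV

Note: The difference equals the difference in work functions: 4.89 - 2.25 = 2.64 eV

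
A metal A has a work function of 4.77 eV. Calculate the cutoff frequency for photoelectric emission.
1.1534e+15 Hz

The threshold frequency is when the photon energy equals the work function:
hf₀ = φ

Solving for f₀:
f₀ = φ/h = (4.77 eV × 1.602×10⁻¹⁹ J/eV) / (6.626×10⁻³⁴ J·s)
f₀ = 1.1534e+15 Hz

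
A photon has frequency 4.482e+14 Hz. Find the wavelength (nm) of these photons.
668.88 nm

Using the wave equation: c = fλ

Solving for wavelength:
λ = c/f = (3×10⁸ m/s) / (4.482e+14 Hz)
λ = 668.88 nm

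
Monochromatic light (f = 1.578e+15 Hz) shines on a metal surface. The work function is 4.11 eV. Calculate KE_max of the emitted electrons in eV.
2.4161 eV

Using Einstein's photoelectric equation: KE_max = hf - φ

First, calculate the photon energy:
E_photon = hf = (6.626×10⁻³⁴ J·s)(1.578e+15 Hz)
E_photon = 6.5261 eV

Then, the maximum kinetic energy:
KE_max = E_photon - φ = 6.5261 eV - 4.11 eV = 2.4161 eV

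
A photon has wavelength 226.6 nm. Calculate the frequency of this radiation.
1.3230e+15 Hz

Using the wave equation: c = fλ

Solving for frequency:
f = c/λ = (3×10⁸ m/s) / (226.6×10⁻⁹ m)
f = 1.3230e+15 Hz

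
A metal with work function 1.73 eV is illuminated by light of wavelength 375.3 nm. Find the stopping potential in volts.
1.5736 V

The stopping potential V_s satisfies: eV_s = KE_max

First, find KE_max using Einstein's equation:
E_photon = hc/λ = 3.3036 eV
KE_max = E_photon - φ = 3.3036 - 1.73 = 1.5736 eV

Since eV_s = KE_max:
V_s = KE_max/e = 1.5736 V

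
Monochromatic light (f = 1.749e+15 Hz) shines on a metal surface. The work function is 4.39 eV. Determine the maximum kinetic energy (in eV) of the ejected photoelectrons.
2.8433 eV

Using Einstein's photoelectric equation: KE_max = hf - φ

First, calculate the photon energy:
E_photon = hf = (6.626×10⁻³⁴ J·s)(1.749e+15 Hz)
E_photon = 7.2333 eV

Then, the maximum kinetic energy:
KE_max = E_photon - φ = 7.2333 eV - 4.39 eV = 2.8433 eV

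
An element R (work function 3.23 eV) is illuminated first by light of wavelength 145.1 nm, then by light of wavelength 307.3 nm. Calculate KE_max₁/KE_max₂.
6.6052

Using Einstein's equation: KE_max = hc/λ - φ

For λ₁ = 145.1 nm:
E₁ = hc/λ₁ = 8.5447 eV
KE₁ = E₁ - φ = 8.5447 - 3.23 = 5.3147 eV

For λ₂ = 307.3 nm:
E₂ = hc/λ₂ = 4.0346 eV
KE₂ = E₂ - φ = 4.0346 - 3.23 = 0.8046 eV

Ratio: KE₁/KE₂ = 5.3147/0.8046 = 6.6052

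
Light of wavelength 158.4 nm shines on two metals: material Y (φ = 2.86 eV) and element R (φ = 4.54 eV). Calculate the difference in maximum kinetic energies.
1.6800 eV

Using KE_max = hc/λ - φ for each metal:

Photon energy: E = hc/λ = 7.8273 eV

For material Y (φ₁ = 2.86 eV):
KE₁ = E - φ₁ = 7.8273 - 2.86 = 4.9673 eV

For element R (φ₂ = 4.54 eV):
KE₂ = E - φ₂ = 7.8273 - 4.54 = 3.2873 eV

Difference:
ΔKE = KE₁ - KE₂ = 4.9673 - 3.2873 = 1.6800 eV

Note: The difference equals the difference in work functions: 4.54 - 2.86 = 1.68 eV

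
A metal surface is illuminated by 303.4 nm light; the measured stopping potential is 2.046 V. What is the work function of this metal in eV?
2.04 eV

The stopping potential gives the maximum kinetic energy: KE_max = eV_s = 2.046 eV

From Einstein's photoelectric equation: KE_max = hc/λ - φ
Rearranging: φ = hc/λ - KE_max

Calculate photon energy:
E_photon = hc/λ = (6.626×10⁻³⁴ J·s)(3×10⁸ m/s) / (303.4×10⁻⁹ m) = 4.0865 eV

Therefore:
φ = 4.0865 - 2.046 = 2.04 eV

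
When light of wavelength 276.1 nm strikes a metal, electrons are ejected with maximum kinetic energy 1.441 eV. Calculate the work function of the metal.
3.05 eV

From Einstein's photoelectric equation: KE_max = hf - φ = hc/λ - φ

Rearranging for φ:
φ = hc/λ - KE_max

Calculate photon energy:
E_photon = hc/λ = 4.4906 eV

Therefore:
φ = 4.4906 - 1.441 = 3.05 eV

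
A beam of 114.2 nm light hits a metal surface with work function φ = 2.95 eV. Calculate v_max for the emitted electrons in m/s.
1.6677e+06 m/s

First, find the maximum kinetic energy:
E_photon = hc/λ = 10.8568 eV
KE_max = E_photon - φ = 10.8568 - 2.95 = 7.9068 eV

Convert to Joules: KE_max = 7.9068 × 1.602×10⁻¹⁹ J = 1.2668e-18 J

Then use KE = ½mv² to find velocity:
v = √(2·KE/m) = √(2 × 1.2668e-18 J / 9.109e-31 kg)
v = 1.6677e+06 m/s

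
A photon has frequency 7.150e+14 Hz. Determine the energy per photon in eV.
2.9570 eV

Using E = hf:

E = hf = (6.626×10⁻³⁴ J·s)(7.150e+14 Hz)
E = 2.9570 eV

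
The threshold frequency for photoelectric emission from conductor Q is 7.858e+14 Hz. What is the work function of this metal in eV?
3.25 eV

At the threshold frequency, photon energy equals work function:
φ = hf₀

Calculating:
φ = (6.626×10⁻³⁴ J·s)(7.858e+14 Hz)
φ = 3.25 eV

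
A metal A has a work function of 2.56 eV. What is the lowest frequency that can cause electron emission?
6.1901e+14 Hz

The threshold frequency is when the photon energy equals the work function:
hf₀ = φ

Solving for f₀:
f₀ = φ/h = (2.56 eV × 1.602×10⁻¹⁹ J/eV) / (6.626×10⁻³⁴ J·s)
f₀ = 6.1901e+14 Hz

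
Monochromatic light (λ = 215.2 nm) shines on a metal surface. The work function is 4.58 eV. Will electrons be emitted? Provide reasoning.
Yes

For photoemission, the photon energy must exceed the work function.

Photon energy: E = hc/λ = 5.7613 eV
Work function: φ = 4.58 eV

Since E_photon (5.7613 eV) > φ (4.58 eV), photoemission WILL occur.
The threshold wavelength is λ₀ = hc/φ = 270.7 nm.
Since 215.2 nm < 270.7 nm, the light has sufficient energy.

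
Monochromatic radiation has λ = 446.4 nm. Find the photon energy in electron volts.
2.7774 eV

Using E = hf = hc/λ:

E = hc/λ = (6.626×10⁻³⁴ J·s)(3×10⁸ m/s) / (446.4×10⁻⁹ m)
E = 2.7774 eV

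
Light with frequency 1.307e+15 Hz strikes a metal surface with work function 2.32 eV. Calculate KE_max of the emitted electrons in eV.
3.0853 eV

Using Einstein's photoelectric equation: KE_max = hf - φ

First, calculate the photon energy:
E_photon = hf = (6.626×10⁻³⁴ J·s)(1.307e+15 Hz)
E_photon = 5.4053 eV

Then, the maximum kinetic energy:
KE_max = E_photon - φ = 5.4053 eV - 2.32 eV = 3.0853 eV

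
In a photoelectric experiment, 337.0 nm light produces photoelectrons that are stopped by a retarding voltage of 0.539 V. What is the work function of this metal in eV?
3.14 eV

The stopping potential gives the maximum kinetic energy: KE_max = eV_s = 0.539 eV

From Einstein's photoelectric equation: KE_max = hc/λ - φ
Rearranging: φ = hc/λ - KE_max

Calculate photon energy:
E_photon = hc/λ = (6.626×10⁻³⁴ J·s)(3×10⁸ m/s) / (337.0×10⁻⁹ m) = 3.6791 eV

Therefore:
φ = 3.6791 - 0.539 = 3.14 eV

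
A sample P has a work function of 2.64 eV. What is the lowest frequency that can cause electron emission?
6.3835e+14 Hz

The threshold frequency is when the photon energy equals the work function:
hf₀ = φ

Solving for f₀:
f₀ = φ/h = (2.64 eV × 1.602×10⁻¹⁹ J/eV) / (6.626×10⁻³⁴ J·s)
f₀ = 6.3835e+14 Hz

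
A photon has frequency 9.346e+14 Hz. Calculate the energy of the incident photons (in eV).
3.8652 eV

Using E = hf:

E = hf = (6.626×10⁻³⁴ J·s)(9.346e+14 Hz)
E = 3.8652 eV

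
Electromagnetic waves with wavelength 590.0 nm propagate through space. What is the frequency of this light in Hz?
5.0812e+14 Hz

Using the wave equation: c = fλ

Solving for frequency:
f = c/λ = (3×10⁸ m/s) / (590.0×10⁻⁹ m)
f = 5.0812e+14 Hz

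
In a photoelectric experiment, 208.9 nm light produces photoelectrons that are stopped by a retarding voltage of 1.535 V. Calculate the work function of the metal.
4.40 eV

The stopping potential gives the maximum kinetic energy: KE_max = eV_s = 1.535 eV

From Einstein's photoelectric equation: KE_max = hc/λ - φ
Rearranging: φ = hc/λ - KE_max

Calculate photon energy:
E_photon = hc/λ = (6.626×10⁻³⁴ J·s)(3×10⁸ m/s) / (208.9×10⁻⁹ m) = 5.9351 eV

Therefore:
φ = 5.9351 - 1.535 = 4.40 eV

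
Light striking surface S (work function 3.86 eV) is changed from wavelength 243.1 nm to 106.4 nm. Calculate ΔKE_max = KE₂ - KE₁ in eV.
6.5525 eV

Using Einstein's equation: KE_max = hc/λ - φ

For λ₁ = 243.1 nm:
KE₁ = hc/λ₁ - φ = 5.1001 - 3.86 = 1.2401 eV

For λ₂ = 106.4 nm:
KE₂ = hc/λ₂ - φ = 11.6527 - 3.86 = 7.7927 eV

Change in KE:
ΔKE = KE₂ - KE₁ = 7.7927 - 1.2401 = 6.5525 eV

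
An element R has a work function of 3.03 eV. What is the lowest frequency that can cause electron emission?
7.3265e+14 Hz

The threshold frequency is when the photon energy equals the work function:
hf₀ = φ

Solving for f₀:
f₀ = φ/h = (3.03 eV × 1.602×10⁻¹⁹ J/eV) / (6.626×10⁻³⁴ J·s)
f₀ = 7.3265e+14 Hz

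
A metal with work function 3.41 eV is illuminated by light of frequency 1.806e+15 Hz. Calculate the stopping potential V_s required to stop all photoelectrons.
4.0590 V

The stopping potential V_s satisfies: eV_s = KE_max

First, find KE_max using Einstein's equation:
E_photon = hf = (6.626×10⁻³⁴ J·s)(1.806e+15 Hz) = 7.4690 eV
KE_max = E_photon - φ = 7.4690 - 3.41 = 4.0590 eV

Since eV_s = KE_max:
V_s = KE_max/e = 4.0590 V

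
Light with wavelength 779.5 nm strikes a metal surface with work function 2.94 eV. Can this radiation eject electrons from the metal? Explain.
No

For photoemission, the photon energy must exceed the work function.

Photon energy: E = hc/λ = 1.5906 eV
Work function: φ = 2.94 eV

Since E_photon (1.5906 eV) < φ (2.94 eV), photoemission will NOT occur.
The threshold wavelength is λ₀ = hc/φ = 421.7 nm.
Since 779.5 nm > 421.7 nm, the photons lack sufficient energy.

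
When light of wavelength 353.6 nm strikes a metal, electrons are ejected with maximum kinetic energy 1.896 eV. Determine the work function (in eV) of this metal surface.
1.61 eV

From Einstein's photoelectric equation: KE_max = hf - φ = hc/λ - φ

Rearranging for φ:
φ = hc/λ - KE_max

Calculate photon energy:
E_photon = hc/λ = 3.5063 eV

Therefore:
φ = 3.5063 - 1.896 = 1.61 eV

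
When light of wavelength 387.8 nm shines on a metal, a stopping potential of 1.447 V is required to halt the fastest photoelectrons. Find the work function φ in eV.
1.75 eV

The stopping potential gives the maximum kinetic energy: KE_max = eV_s = 1.447 eV

From Einstein's photoelectric equation: KE_max = hc/λ - φ
Rearranging: φ = hc/λ - KE_max

Calculate photon energy:
E_photon = hc/λ = (6.626×10⁻³⁴ J·s)(3×10⁸ m/s) / (387.8×10⁻⁹ m) = 3.1971 eV

Therefore:
φ = 3.1971 - 1.447 = 1.75 eV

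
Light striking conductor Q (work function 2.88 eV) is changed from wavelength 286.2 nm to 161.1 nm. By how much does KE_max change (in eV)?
3.3640 eV

Using Einstein's equation: KE_max = hc/λ - φ

For λ₁ = 286.2 nm:
KE₁ = hc/λ₁ - φ = 4.3321 - 2.88 = 1.4521 eV

For λ₂ = 161.1 nm:
KE₂ = hc/λ₂ - φ = 7.6961 - 2.88 = 4.8161 eV

Change in KE:
ΔKE = KE₂ - KE₁ = 4.8161 - 1.4521 = 3.3640 eV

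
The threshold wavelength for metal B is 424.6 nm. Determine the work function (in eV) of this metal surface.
2.92 eV

At the threshold wavelength, photon energy equals work function:
φ = hc/λ₀

Calculating:
φ = (6.626×10⁻³⁴ J·s)(3×10⁸ m/s) / (424.6×10⁻⁹ m)
φ = 2.92 eV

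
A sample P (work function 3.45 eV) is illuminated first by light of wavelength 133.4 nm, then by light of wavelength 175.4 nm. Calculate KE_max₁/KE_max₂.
1.6150

Using Einstein's equation: KE_max = hc/λ - φ

For λ₁ = 133.4 nm:
E₁ = hc/λ₁ = 9.2942 eV
KE₁ = E₁ - φ = 9.2942 - 3.45 = 5.8442 eV

For λ₂ = 175.4 nm:
E₂ = hc/λ₂ = 7.0687 eV
KE₂ = E₂ - φ = 7.0687 - 3.45 = 3.6187 eV

Ratio: KE₁/KE₂ = 5.8442/3.6187 = 1.6150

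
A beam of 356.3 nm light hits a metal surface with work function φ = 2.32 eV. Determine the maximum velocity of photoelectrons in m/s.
6.3872e+05 m/s

First, find the maximum kinetic energy:
E_photon = hc/λ = 3.4798 eV
KE_max = E_photon - φ = 3.4798 - 2.32 = 1.1598 eV

Convert to Joules: KE_max = 1.1598 × 1.602×10⁻¹⁹ J = 1.8582e-19 J

Then use KE = ½mv² to find velocity:
v = √(2·KE/m) = √(2 × 1.8582e-19 J / 9.109e-31 kg)
v = 6.3872e+05 m/s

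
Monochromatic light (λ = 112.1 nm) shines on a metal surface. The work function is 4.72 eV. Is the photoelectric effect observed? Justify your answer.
Yes

For photoemission, the photon energy must exceed the work function.

Photon energy: E = hc/λ = 11.0601 eV
Work function: φ = 4.72 eV

Since E_photon (11.0601 eV) > φ (4.72 eV), photoemission WILL occur.
The threshold wavelength is λ₀ = hc/φ = 262.7 nm.
Since 112.1 nm < 262.7 nm, the light has sufficient energy.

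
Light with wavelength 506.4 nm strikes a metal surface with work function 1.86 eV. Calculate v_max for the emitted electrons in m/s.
4.5493e+05 m/s

First, find the maximum kinetic energy:
E_photon = hc/λ = 2.4483 eV
KE_max = E_photon - φ = 2.4483 - 1.86 = 0.5883 eV

Convert to Joules: KE_max = 0.5883 × 1.602×10⁻¹⁹ J = 9.4263e-20 J

Then use KE = ½mv² to find velocity:
v = √(2·KE/m) = √(2 × 9.4263e-20 J / 9.109e-31 kg)
v = 4.5493e+05 m/s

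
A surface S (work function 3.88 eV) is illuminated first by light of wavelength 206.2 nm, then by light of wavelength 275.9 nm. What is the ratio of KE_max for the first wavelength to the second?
3.4747

Using Einstein's equation: KE_max = hc/λ - φ

For λ₁ = 206.2 nm:
E₁ = hc/λ₁ = 6.0128 eV
KE₁ = E₁ - φ = 6.0128 - 3.88 = 2.1328 eV

For λ₂ = 275.9 nm:
E₂ = hc/λ₂ = 4.4938 eV
KE₂ = E₂ - φ = 4.4938 - 3.88 = 0.6138 eV

Ratio: KE₁/KE₂ = 2.1328/0.6138 = 3.4747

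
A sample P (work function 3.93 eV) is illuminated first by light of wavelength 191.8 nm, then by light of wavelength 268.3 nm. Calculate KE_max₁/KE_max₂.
3.6670

Using Einstein's equation: KE_max = hc/λ - φ

For λ₁ = 191.8 nm:
E₁ = hc/λ₁ = 6.4642 eV
KE₁ = E₁ - φ = 6.4642 - 3.93 = 2.5342 eV

For λ₂ = 268.3 nm:
E₂ = hc/λ₂ = 4.6211 eV
KE₂ = E₂ - φ = 4.6211 - 3.93 = 0.6911 eV

Ratio: KE₁/KE₂ = 2.5342/0.6911 = 3.6670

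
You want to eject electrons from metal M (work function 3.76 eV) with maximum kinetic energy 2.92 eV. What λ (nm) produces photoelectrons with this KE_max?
185.61 nm

From Einstein's equation: KE_max = hc/λ - φ

Rearranging for λ:
hc/λ = KE_max + φ
λ = hc/(KE_max + φ)

Required photon energy:
E_photon = KE_max + φ = 2.92 + 3.76 = 6.68 eV

Required wavelength:
λ = hc/E_photon = (6.626×10⁻³⁴)(3×10⁸) / (6.68 × 1.602×10⁻¹⁹)
λ = 185.61 nm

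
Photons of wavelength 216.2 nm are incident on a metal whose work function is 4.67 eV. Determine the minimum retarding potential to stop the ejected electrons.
1.0647 V

The stopping potential V_s satisfies: eV_s = KE_max

First, find KE_max using Einstein's equation:
E_photon = hc/λ = 5.7347 eV
KE_max = E_photon - φ = 5.7347 - 4.67 = 1.0647 eV

Since eV_s = KE_max:
V_s = KE_max/e = 1.0647 V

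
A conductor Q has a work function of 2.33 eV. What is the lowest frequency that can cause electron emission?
5.6339e+14 Hz

The threshold frequency is when the photon energy equals the work function:
hf₀ = φ

Solving for f₀:
f₀ = φ/h = (2.33 eV × 1.602×10⁻¹⁹ J/eV) / (6.626×10⁻³⁴ J·s)
f₀ = 5.6339e+14 Hz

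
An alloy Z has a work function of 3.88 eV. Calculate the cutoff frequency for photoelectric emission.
9.3818e+14 Hz

The threshold frequency is when the photon energy equals the work function:
hf₀ = φ

Solving for f₀:
f₀ = φ/h = (3.88 eV × 1.602×10⁻¹⁹ J/eV) / (6.626×10⁻³⁴ J·s)
f₀ = 9.3818e+14 Hz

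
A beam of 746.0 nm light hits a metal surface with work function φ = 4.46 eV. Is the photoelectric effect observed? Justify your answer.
No

For photoemission, the photon energy must exceed the work function.

Photon energy: E = hc/λ = 1.6620 eV
Work function: φ = 4.46 eV

Since E_photon (1.6620 eV) < φ (4.46 eV), photoemission will NOT occur.
The threshold wavelength is λ₀ = hc/φ = 278.0 nm.
Since 746.0 nm > 278.0 nm, the photons lack sufficient energy.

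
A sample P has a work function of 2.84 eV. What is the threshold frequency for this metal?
6.8671e+14 Hz

The threshold frequency is when the photon energy equals the work function:
hf₀ = φ

Solving for f₀:
f₀ = φ/h = (2.84 eV × 1.602×10⁻¹⁹ J/eV) / (6.626×10⁻³⁴ J·s)
f₀ = 6.8671e+14 Hz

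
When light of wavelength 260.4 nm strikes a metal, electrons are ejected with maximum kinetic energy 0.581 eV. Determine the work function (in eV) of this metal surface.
4.18 eV

From Einstein's photoelectric equation: KE_max = hf - φ = hc/λ - φ

Rearranging for φ:
φ = hc/λ - KE_max

Calculate photon energy:
E_photon = hc/λ = 4.7613 eV

Therefore:
φ = 4.7613 - 0.581 = 4.18 eV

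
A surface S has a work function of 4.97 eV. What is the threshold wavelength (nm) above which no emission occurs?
249.47 nm

The threshold wavelength is when the photon energy equals the work function:
hc/λ₀ = φ

Solving for λ₀:
λ₀ = hc/φ = (6.626×10⁻³⁴ J·s)(3×10⁸ m/s) / (4.97 eV × 1.602×10⁻¹⁹ J/eV)
λ₀ = 249.47 nm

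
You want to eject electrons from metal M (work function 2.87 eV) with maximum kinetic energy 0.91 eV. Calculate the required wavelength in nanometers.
328.00 nm

From Einstein's equation: KE_max = hc/λ - φ

Rearranging for λ:
hc/λ = KE_max + φ
λ = hc/(KE_max + φ)

Required photon energy:
E_photon = KE_max + φ = 0.91 + 2.87 = 3.78 eV

Required wavelength:
λ = hc/E_photon = (6.626×10⁻³⁴)(3×10⁸) / (3.78 × 1.602×10⁻¹⁹)
λ = 328.00 nm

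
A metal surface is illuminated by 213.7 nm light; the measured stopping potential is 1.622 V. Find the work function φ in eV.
4.18 eV

The stopping potential gives the maximum kinetic energy: KE_max = eV_s = 1.622 eV

From Einstein's photoelectric equation: KE_max = hc/λ - φ
Rearranging: φ = hc/λ - KE_max

Calculate photon energy:
E_photon = hc/λ = (6.626×10⁻³⁴ J·s)(3×10⁸ m/s) / (213.7×10⁻⁹ m) = 5.8018 eV

Therefore:
φ = 5.8018 - 1.622 = 4.18 eV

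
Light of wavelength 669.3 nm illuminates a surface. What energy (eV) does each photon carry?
1.8524 eV

Using E = hf = hc/λ:

E = hc/λ = (6.626×10⁻³⁴ J·s)(3×10⁸ m/s) / (669.3×10⁻⁹ m)
E = 1.8524 eV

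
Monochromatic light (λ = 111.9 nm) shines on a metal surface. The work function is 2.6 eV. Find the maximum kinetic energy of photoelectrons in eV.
8.4799 eV

Using Einstein's photoelectric equation: KE_max = hf - φ = hc/λ - φ

First, calculate the photon energy:
E_photon = hc/λ = (6.626×10⁻³⁴ J·s)(3×10⁸ m/s) / (111.9×10⁻⁹ m)
E_photon = 11.0799 eV

Then, the maximum kinetic energy:
KE_max = E_photon - φ = 11.0799 eV - 2.6 eV = 8.4799 eV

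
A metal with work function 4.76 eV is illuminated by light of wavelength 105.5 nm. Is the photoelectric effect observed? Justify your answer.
Yes

For photoemission, the photon energy must exceed the work function.

Photon energy: E = hc/λ = 11.7521 eV
Work function: φ = 4.76 eV

Since E_photon (11.7521 eV) > φ (4.76 eV), photoemission WILL occur.
The threshold wavelength is λ₀ = hc/φ = 260.5 nm.
Since 105.5 nm < 260.5 nm, the light has sufficient energy.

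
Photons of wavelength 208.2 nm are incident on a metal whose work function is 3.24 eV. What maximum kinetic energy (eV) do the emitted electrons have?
2.7151 eV

Using Einstein's photoelectric equation: KE_max = hf - φ = hc/λ - φ

First, calculate the photon energy:
E_photon = hc/λ = (6.626×10⁻³⁴ J·s)(3×10⁸ m/s) / (208.2×10⁻⁹ m)
E_photon = 5.9551 eV

Then, the maximum kinetic energy:
KE_max = E_photon - φ = 5.9551 eV - 3.24 eV = 2.7151 eV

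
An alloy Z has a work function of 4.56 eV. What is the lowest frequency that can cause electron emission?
1.1026e+15 Hz

The threshold frequency is when the photon energy equals the work function:
hf₀ = φ

Solving for f₀:
f₀ = φ/h = (4.56 eV × 1.602×10⁻¹⁹ J/eV) / (6.626×10⁻³⁴ J·s)
f₀ = 1.1026e+15 Hz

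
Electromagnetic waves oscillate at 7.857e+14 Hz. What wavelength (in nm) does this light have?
381.56 nm

Using the wave equation: c = fλ

Solving for wavelength:
λ = c/f = (3×10⁸ m/s) / (7.857e+14 Hz)
λ = 381.56 nm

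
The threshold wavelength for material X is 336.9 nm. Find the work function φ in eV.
3.68 eV

At the threshold wavelength, photon energy equals work function:
φ = hc/λ₀

Calculating:
φ = (6.626×10⁻³⁴ J·s)(3×10⁸ m/s) / (336.9×10⁻⁹ m)
φ = 3.68 eV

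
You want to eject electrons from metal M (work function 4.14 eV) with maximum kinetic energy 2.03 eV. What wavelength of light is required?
200.95 nm

From Einstein's equation: KE_max = hc/λ - φ

Rearranging for λ:
hc/λ = KE_max + φ
λ = hc/(KE_max + φ)

Required photon energy:
E_photon = KE_max + φ = 2.03 + 4.14 = 6.17 eV

Required wavelength:
λ = hc/E_photon = (6.626×10⁻³⁴)(3×10⁸) / (6.17 × 1.602×10⁻¹⁹)
λ = 200.95 nm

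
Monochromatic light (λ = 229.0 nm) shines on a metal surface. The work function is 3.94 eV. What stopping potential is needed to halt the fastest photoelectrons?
1.4742 V

The stopping potential V_s satisfies: eV_s = KE_max

First, find KE_max using Einstein's equation:
E_photon = hc/λ = 5.4142 eV
KE_max = E_photon - φ = 5.4142 - 3.94 = 1.4742 eV

Since eV_s = KE_max:
V_s = KE_max/e = 1.4742 V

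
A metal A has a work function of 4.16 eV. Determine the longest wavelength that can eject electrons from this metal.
298.04 nm

The threshold wavelength is when the photon energy equals the work function:
hc/λ₀ = φ

Solving for λ₀:
λ₀ = hc/φ = (6.626×10⁻³⁴ J·s)(3×10⁸ m/s) / (4.16 eV × 1.602×10⁻¹⁹ J/eV)
λ₀ = 298.04 nm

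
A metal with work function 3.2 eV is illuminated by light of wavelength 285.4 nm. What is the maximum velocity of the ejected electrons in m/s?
6.3443e+05 m/s

First, find the maximum kinetic energy:
E_photon = hc/λ = 4.3442 eV
KE_max = E_photon - φ = 4.3442 - 3.2 = 1.1442 eV

Convert to Joules: KE_max = 1.1442 × 1.602×10⁻¹⁹ J = 1.8333e-19 J

Then use KE = ½mv² to find velocity:
v = √(2·KE/m) = √(2 × 1.8333e-19 J / 9.109e-31 kg)
v = 6.3443e+05 m/s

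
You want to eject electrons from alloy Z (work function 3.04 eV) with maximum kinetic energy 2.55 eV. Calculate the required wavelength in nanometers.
221.80 nm

From Einstein's equation: KE_max = hc/λ - φ

Rearranging for λ:
hc/λ = KE_max + φ
λ = hc/(KE_max + φ)

Required photon energy:
E_photon = KE_max + φ = 2.55 + 3.04 = 5.59 eV

Required wavelength:
λ = hc/E_photon = (6.626×10⁻³⁴)(3×10⁸) / (5.59 × 1.602×10⁻¹⁹)
λ = 221.80 nm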